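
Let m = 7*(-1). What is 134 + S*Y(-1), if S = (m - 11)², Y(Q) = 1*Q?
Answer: -190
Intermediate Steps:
m = -7
Y(Q) = Q
S = 324 (S = (-7 - 11)² = (-18)² = 324)
134 + S*Y(-1) = 134 + 324*(-1) = 134 - 324 = -190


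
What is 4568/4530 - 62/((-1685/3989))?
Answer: 112804762/763305 ≈ 147.78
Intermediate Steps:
4568/4530 - 62/((-1685/3989)) = 4568*(1/4530) - 62/((-1685*1/3989)) = 2284/2265 - 62/(-1685/3989) = 2284/2265 - 62*(-3989/1685) = 2284/2265 + 247318/1685 = 112804762/763305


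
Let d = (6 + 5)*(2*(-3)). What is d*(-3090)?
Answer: 203940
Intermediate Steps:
d = -66 (d = 11*(-6) = -66)
d*(-3090) = -66*(-3090) = 203940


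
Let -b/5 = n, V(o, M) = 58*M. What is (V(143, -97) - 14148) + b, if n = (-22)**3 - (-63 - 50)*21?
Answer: 21601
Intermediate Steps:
n = -8275 (n = -10648 - (-113)*21 = -10648 - 1*(-2373) = -10648 + 2373 = -8275)
b = 41375 (b = -5*(-8275) = 41375)
(V(143, -97) - 14148) + b = (58*(-97) - 14148) + 41375 = (-5626 - 14148) + 41375 = -19774 + 41375 = 21601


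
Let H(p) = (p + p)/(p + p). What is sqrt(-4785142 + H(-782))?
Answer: I*sqrt(4785141) ≈ 2187.5*I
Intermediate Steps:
H(p) = 1 (H(p) = (2*p)/((2*p)) = (2*p)*(1/(2*p)) = 1)
sqrt(-4785142 + H(-782)) = sqrt(-4785142 + 1) = sqrt(-4785141) = I*sqrt(4785141)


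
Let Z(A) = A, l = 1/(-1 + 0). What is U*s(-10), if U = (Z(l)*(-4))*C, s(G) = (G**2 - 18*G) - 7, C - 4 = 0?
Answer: 4368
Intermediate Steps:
C = 4 (C = 4 + 0 = 4)
l = -1 (l = 1/(-1) = -1)
s(G) = -7 + G**2 - 18*G
U = 16 (U = -1*(-4)*4 = 4*4 = 16)
U*s(-10) = 16*(-7 + (-10)**2 - 18*(-10)) = 16*(-7 + 100 + 180) = 16*273 = 4368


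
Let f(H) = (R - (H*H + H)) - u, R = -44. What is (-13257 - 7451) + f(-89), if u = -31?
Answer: -28553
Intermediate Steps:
f(H) = -13 - H - H² (f(H) = (-44 - (H*H + H)) - 1*(-31) = (-44 - (H² + H)) + 31 = (-44 - (H + H²)) + 31 = (-44 + (-H - H²)) + 31 = (-44 - H - H²) + 31 = -13 - H - H²)
(-13257 - 7451) + f(-89) = (-13257 - 7451) + (-13 - 1*(-89) - 1*(-89)²) = -20708 + (-13 + 89 - 1*7921) = -20708 + (-13 + 89 - 7921) = -20708 - 7845 = -28553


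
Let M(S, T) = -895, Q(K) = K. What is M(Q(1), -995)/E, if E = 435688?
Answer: -895/435688 ≈ -0.0020542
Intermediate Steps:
M(Q(1), -995)/E = -895/435688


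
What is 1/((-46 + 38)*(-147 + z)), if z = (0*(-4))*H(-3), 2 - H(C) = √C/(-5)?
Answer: 1/1176 ≈ 0.00085034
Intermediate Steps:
H(C) = 2 + √C/5 (H(C) = 2 - √C/(-5) = 2 - (-1)*√C/5 = 2 + √C/5)
z = 0 (z = (0*(-4))*(2 + √(-3)/5) = 0*(2 + (I*√3)/5) = 0*(2 + I*√3/5) = 0)
1/((-46 + 38)*(-147 + z)) = 1/((-46 + 38)*(-147 + 0)) = 1/(-8*(-147)) = 1/1176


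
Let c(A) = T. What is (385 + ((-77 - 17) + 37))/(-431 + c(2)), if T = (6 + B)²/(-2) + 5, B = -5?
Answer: -656/853 ≈ -0.76905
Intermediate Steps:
T = 9/2 (T = (6 - 5)²/(-2) + 5 = 1²*(-½) + 5 = 1*(-½) + 5 = -½ + 5 = 9/2 ≈ 4.5000)
c(A) = 9/2
(385 + ((-77 - 17) + 37))/(-431 + c(2)) = (385 + ((-77 - 17) + 37))/(-431 + 9/2) = (385 + (-94 + 37))/(-853/2) = (385 - 57)*(-2/853) = 328*(-2/853) = -656/853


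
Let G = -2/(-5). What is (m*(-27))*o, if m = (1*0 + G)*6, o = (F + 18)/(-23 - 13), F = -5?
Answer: 117/5 ≈ 23.400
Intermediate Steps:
G = ⅖ (G = -2*(-⅕) = ⅖ ≈ 0.40000)
o = -13/36 (o = (-5 + 18)/(-23 - 13) = 13/(-36) = 13*(-1/36) = -13/36 ≈ -0.36111)
m = 12/5 (m = (1*0 + ⅖)*6 = (0 + ⅖)*6 = (⅖)*6 = 12/5 ≈ 2.4000)
(m*(-27))*o = ((12/5)*(-27))*(-13/36) = -324/5*(-13/36) = 117/5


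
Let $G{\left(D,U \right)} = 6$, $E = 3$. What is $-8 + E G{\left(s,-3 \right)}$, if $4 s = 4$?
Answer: $10$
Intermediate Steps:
$s = 1$ ($s = \frac{1}{4} \cdot 4 = 1$)
$-8 + E G{\left(s,-3 \right)} = -8 + 3 \cdot 6 = -8 + 18 = 10$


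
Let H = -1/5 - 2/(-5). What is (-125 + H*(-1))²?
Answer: 391876/25 ≈ 15675.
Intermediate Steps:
H = ⅕ (H = -1*⅕ - 2*(-⅕) = -⅕ + ⅖ = ⅕ ≈ 0.20000)
(-125 + H*(-1))² = (-125 + (⅕)*(-1))² = (-125 - ⅕)² = (-626/5)² = 391876/25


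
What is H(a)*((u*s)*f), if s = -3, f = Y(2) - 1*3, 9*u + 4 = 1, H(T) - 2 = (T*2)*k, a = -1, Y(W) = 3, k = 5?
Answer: 0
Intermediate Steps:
H(T) = 2 + 10*T (H(T) = 2 + (T*2)*5 = 2 + (2*T)*5 = 2 + 10*T)
u = -⅓ (u = -4/9 + (⅑)*1 = -4/9 + ⅑ = -⅓ ≈ -0.33333)
f = 0 (f = 3 - 1*3 = 3 - 3 = 0)
H(a)*((u*s)*f) = (2 + 10*(-1))*(-⅓*(-3)*0) = (2 - 10)*(1*0) = -8*0 = 0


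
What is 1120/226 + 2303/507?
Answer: 544159/57291 ≈ 9.4982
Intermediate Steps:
1120/226 + 2303/507 = 1120*(1/226) + 2303*(1/507) = 560/113 + 2303/507 = 544159/57291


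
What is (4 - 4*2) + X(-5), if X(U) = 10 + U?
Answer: 1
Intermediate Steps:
(4 - 4*2) + X(-5) = (4 - 4*2) + (10 - 5) = (4 - 8) + 5 = -4 + 5 = 1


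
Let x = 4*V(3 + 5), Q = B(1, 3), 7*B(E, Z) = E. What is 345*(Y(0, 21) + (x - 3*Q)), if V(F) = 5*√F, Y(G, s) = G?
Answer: -1035/7 + 13800*√2 ≈ 19368.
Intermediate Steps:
B(E, Z) = E/7
Q = ⅐ (Q = (⅐)*1 = ⅐ ≈ 0.14286)
x = 40*√2 (x = 4*(5*√(3 + 5)) = 4*(5*√8) = 4*(5*(2*√2)) = 4*(10*√2) = 40*√2 ≈ 56.569)
345*(Y(0, 21) + (x - 3*Q)) = 345*(0 + (40*√2 - 3*⅐)) = 345*(0 + (40*√2 - 3/7)) = 345*(0 + (-3/7 + 40*√2)) = 345*(-3/7 + 40*√2) = -1035/7 + 13800*√2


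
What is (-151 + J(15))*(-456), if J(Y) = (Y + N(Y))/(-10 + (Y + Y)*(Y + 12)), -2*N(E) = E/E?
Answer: 13769547/200 ≈ 68848.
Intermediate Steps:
N(E) = -1/2 (N(E) = -E/(2*E) = -1/2*1 = -1/2)
J(Y) = (-1/2 + Y)/(-10 + 2*Y*(12 + Y)) (J(Y) = (Y - 1/2)/(-10 + (Y + Y)*(Y + 12)) = (-1/2 + Y)/(-10 + (2*Y)*(12 + Y)) = (-1/2 + Y)/(-10 + 2*Y*(12 + Y)))
(-151 + J(15))*(-456) = (-151 + (-1 + 2*15)/(4*(-5 + 15**2 + 12*15)))*(-456) = (-151 + (-1 + 30)/(4*(-5 + 225 + 180)))*(-456) = (-151 + (1/4)*29/400)*(-456) = (-151 + (1/4)*(1/400)*29)*(-456) = (-151 + 29/1600)*(-456) = -241571/1600*(-456) = 13769547/200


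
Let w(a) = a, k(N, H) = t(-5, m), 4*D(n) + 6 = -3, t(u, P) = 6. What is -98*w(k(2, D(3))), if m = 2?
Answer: -588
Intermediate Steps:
D(n) = -9/4 (D(n) = -3/2 + (1/4)*(-3) = -3/2 - 3/4 = -9/4)
k(N, H) = 6
-98*w(k(2, D(3))) = -98*6 = -588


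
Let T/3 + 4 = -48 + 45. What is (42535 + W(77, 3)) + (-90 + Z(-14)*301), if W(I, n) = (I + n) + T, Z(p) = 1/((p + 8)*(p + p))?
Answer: 1020139/24 ≈ 42506.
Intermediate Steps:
T = -21 (T = -12 + 3*(-48 + 45) = -12 + 3*(-3) = -12 - 9 = -21)
Z(p) = 1/(2*p*(8 + p)) (Z(p) = 1/((8 + p)*(2*p)) = 1/(2*p*(8 + p)))
W(I, n) = -21 + I + n (W(I, n) = (I + n) - 21 = -21 + I + n)
(42535 + W(77, 3)) + (-90 + Z(-14)*301) = (42535 + (-21 + 77 + 3)) + (-90 + ((½)/(-14*(8 - 14)))*301) = (42535 + 59) + (-90 + ((½)*(-1/14)/(-6))*301) = 42594 + (-90 + ((½)*(-1/14)*(-⅙))*301) = 42594 + (-90 + (1/168)*301) = 42594 + (-90 + 43/24) = 42594 - 2117/24 = 1020139/24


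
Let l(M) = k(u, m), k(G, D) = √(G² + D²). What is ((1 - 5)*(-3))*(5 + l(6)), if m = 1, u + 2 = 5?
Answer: 60 + 12*√10 ≈ 97.947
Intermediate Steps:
u = 3 (u = -2 + 5 = 3)
k(G, D) = √(D² + G²)
l(M) = √10 (l(M) = √(1² + 3²) = √(1 + 9) = √10)
((1 - 5)*(-3))*(5 + l(6)) = ((1 - 5)*(-3))*(5 + √10) = (-4*(-3))*(5 + √10) = 12*(5 + √10) = 60 + 12*√10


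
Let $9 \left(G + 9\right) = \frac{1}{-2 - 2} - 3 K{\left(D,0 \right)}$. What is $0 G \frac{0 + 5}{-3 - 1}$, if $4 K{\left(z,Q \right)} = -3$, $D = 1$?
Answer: $0$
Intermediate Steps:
$K{\left(z,Q \right)} = - \frac{3}{4}$ ($K{\left(z,Q \right)} = \frac{1}{4} \left(-3\right) = - \frac{3}{4}$)
$G = - \frac{79}{9}$ ($G = -9 + \frac{\frac{1}{-2 - 2} - - \frac{9}{4}}{9} = -9 + \frac{\frac{1}{-4} + \frac{9}{4}}{9} = -9 + \frac{- \frac{1}{4} + \frac{9}{4}}{9} = -9 + \frac{1}{9} \cdot 2 = -9 + \frac{2}{9} = - \frac{79}{9} \approx -8.7778$)
$0 G \frac{0 + 5}{-3 - 1} = 0 \left(- \frac{79}{9}\right) \frac{0 + 5}{-3 - 1} = 0 \frac{5}{-4} = 0 \cdot 5 \left(- \frac{1}{4}\right) = 0 \left(- \frac{5}{4}\right) = 0$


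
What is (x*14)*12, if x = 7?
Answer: 1176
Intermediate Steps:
(x*14)*12 = (7*14)*12 = 98*12 = 1176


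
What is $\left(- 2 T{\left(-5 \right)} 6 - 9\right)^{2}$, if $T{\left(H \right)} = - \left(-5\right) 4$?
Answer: $62001$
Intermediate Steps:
$T{\left(H \right)} = 20$ ($T{\left(H \right)} = \left(-1\right) \left(-20\right) = 20$)
$\left(- 2 T{\left(-5 \right)} 6 - 9\right)^{2} = \left(\left(-2\right) 20 \cdot 6 - 9\right)^{2} = \left(\left(-40\right) 6 - 9\right)^{2} = \left(-240 - 9\right)^{2} = \left(-249\right)^{2} = 62001$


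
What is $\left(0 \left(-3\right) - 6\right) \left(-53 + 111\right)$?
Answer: $-348$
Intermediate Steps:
$\left(0 \left(-3\right) - 6\right) \left(-53 + 111\right) = \left(0 - 6\right) 58 = \left(-6\right) 58 = -348$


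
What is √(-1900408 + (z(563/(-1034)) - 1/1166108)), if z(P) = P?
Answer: I*√172681423008562063039213/301438918 ≈ 1378.6*I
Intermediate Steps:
√(-1900408 + (z(563/(-1034)) - 1/1166108)) = √(-1900408 + (563/(-1034) - 1/1166108)) = √(-1900408 + (563*(-1/1034) - 1*1/1166108)) = √(-1900408 + (-563/1034 - 1/1166108)) = √(-1900408 - 328259919/602877836) = √(-1145714190817007/602877836) = I*√172681423008562063039213/301438918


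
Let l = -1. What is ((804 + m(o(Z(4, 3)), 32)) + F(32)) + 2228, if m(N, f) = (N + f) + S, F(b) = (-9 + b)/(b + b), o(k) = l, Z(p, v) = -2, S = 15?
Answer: 197015/64 ≈ 3078.4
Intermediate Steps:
o(k) = -1
F(b) = (-9 + b)/(2*b) (F(b) = (-9 + b)/((2*b)) = (-9 + b)*(1/(2*b)) = (-9 + b)/(2*b))
m(N, f) = 15 + N + f (m(N, f) = (N + f) + 15 = 15 + N + f)
((804 + m(o(Z(4, 3)), 32)) + F(32)) + 2228 = ((804 + (15 - 1 + 32)) + (½)*(-9 + 32)/32) + 2228 = ((804 + 46) + (½)*(1/32)*23) + 2228 = (850 + 23/64) + 2228 = 54423/64 + 2228 = 197015/64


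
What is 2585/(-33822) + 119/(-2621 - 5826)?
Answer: -25860313/285694434 ≈ -0.090517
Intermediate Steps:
2585/(-33822) + 119/(-2621 - 5826) = 2585*(-1/33822) + 119/(-8447) = -2585/33822 + 119*(-1/8447) = -2585/33822 - 119/8447 = -25860313/285694434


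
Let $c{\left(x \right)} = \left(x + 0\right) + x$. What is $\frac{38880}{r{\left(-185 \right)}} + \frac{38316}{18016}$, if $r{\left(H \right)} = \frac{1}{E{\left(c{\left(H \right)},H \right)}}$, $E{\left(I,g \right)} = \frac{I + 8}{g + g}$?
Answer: $\frac{6339536247}{166648} \approx 38042.0$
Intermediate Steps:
$c{\left(x \right)} = 2 x$ ($c{\left(x \right)} = x + x = 2 x$)
$E{\left(I,g \right)} = \frac{8 + I}{2 g}$
$r{\left(H \right)} = \frac{2 H}{8 + 2 H}$ ($r{\left(H \right)} = \frac{1}{\frac{1}{2} \frac{1}{H} \left(8 + 2 H\right)} = \frac{2 H}{8 + 2 H}$)
$\frac{38880}{r{\left(-185 \right)}} + \frac{38316}{18016} = \frac{38880}{\left(-185\right) \frac{1}{4 - 185}} + \frac{38316}{18016} = \frac{38880}{\left(-185\right) \frac{1}{-181}} + 38316 \cdot \frac{1}{18016} = \frac{38880}{\left(-185\right) \left(- \frac{1}{181}\right)} + \frac{9579}{4504} = \frac{38880}{\frac{185}{181}} + \frac{9579}{4504} = 38880 \cdot \frac{181}{185} + \frac{9579}{4504} = \frac{1407456}{37} + \frac{9579}{4504} = \frac{6339536247}{166648}$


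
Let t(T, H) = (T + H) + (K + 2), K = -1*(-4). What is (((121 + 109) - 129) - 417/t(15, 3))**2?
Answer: 447561/64 ≈ 6993.1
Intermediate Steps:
K = 4
t(T, H) = 6 + H + T (t(T, H) = (T + H) + (4 + 2) = (H + T) + 6 = 6 + H + T)
(((121 + 109) - 129) - 417/t(15, 3))**2 = (((121 + 109) - 129) - 417/(6 + 3 + 15))**2 = ((230 - 129) - 417/24)**2 = (101 - 417*1/24)**2 = (101 - 139/8)**2 = (669/8)**2 = 447561/64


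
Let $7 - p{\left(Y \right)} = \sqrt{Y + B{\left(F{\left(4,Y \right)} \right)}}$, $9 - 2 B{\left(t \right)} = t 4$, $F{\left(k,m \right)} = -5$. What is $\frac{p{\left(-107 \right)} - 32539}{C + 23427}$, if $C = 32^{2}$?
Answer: $- \frac{32532}{24451} - \frac{i \sqrt{370}}{48902} \approx -1.3305 - 0.00039335 i$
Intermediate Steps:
$C = 1024$
$B{\left(t \right)} = \frac{9}{2} - 2 t$ ($B{\left(t \right)} = \frac{9}{2} - \frac{t 4}{2} = \frac{9}{2} - \frac{4 t}{2} = \frac{9}{2} - 2 t$)
$p{\left(Y \right)} = 7 - \sqrt{\frac{29}{2} + Y}$ ($p{\left(Y \right)} = 7 - \sqrt{Y + \left(\frac{9}{2} - -10\right)} = 7 - \sqrt{Y + \left(\frac{9}{2} + 10\right)} = 7 - \sqrt{Y + \frac{29}{2}} = 7 - \sqrt{\frac{29}{2} + Y}$)
$\frac{p{\left(-107 \right)} - 32539}{C + 23427} = \frac{\left(7 - \frac{\sqrt{58 + 4 \left(-107\right)}}{2}\right) - 32539}{1024 + 23427} = \frac{\left(7 - \frac{\sqrt{58 - 428}}{2}\right) - 32539}{24451} = \left(\left(7 - \frac{\sqrt{-370}}{2}\right) - 32539\right) \frac{1}{24451} = \left(\left(7 - \frac{i \sqrt{370}}{2}\right) - 32539\right) \frac{1}{24451} = \left(-32532 - \frac{i \sqrt{370}}{2}\right) \frac{1}{24451} = - \frac{32532}{24451} - \frac{i \sqrt{370}}{48902}$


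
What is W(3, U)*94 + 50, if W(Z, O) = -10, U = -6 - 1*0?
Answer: -890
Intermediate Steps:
U = -6 (U = -6 + 0 = -6)
W(3, U)*94 + 50 = -10*94 + 50 = -940 + 50 = -890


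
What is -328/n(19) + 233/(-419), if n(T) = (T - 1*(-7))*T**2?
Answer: -1162185/1966367 ≈ -0.59103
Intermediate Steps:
n(T) = T**2*(7 + T) (n(T) = (T + 7)*T**2 = (7 + T)*T**2 = T**2*(7 + T))
-328/n(19) + 233/(-419) = -328*1/(361*(7 + 19)) + 233/(-419) = -328/(361*26) + 233*(-1/419) = -328/9386 - 233/419 = -328*1/9386 - 233/419 = -164/4693 - 233/419 = -1162185/1966367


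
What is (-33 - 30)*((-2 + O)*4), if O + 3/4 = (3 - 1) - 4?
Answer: 1197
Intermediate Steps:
O = -11/4 (O = -¾ + ((3 - 1) - 4) = -¾ + (2 - 4) = -¾ - 2 = -11/4 ≈ -2.7500)
(-33 - 30)*((-2 + O)*4) = (-33 - 30)*((-2 - 11/4)*4) = -(-1197)*4/4 = -63*(-19) = 1197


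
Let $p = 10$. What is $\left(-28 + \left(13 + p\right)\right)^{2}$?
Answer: $25$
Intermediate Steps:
$\left(-28 + \left(13 + p\right)\right)^{2} = \left(-28 + \left(13 + 10\right)\right)^{2} = \left(-28 + 23\right)^{2} = \left(-5\right)^{2} = 25$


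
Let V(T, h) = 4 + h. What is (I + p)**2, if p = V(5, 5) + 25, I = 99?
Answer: 17689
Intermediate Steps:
p = 34 (p = (4 + 5) + 25 = 9 + 25 = 34)
(I + p)**2 = (99 + 34)**2 = 133**2 = 17689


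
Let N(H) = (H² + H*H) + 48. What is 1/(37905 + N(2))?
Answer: 1/37961 ≈ 2.6343e-5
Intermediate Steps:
N(H) = 48 + 2*H² (N(H) = (H² + H²) + 48 = 2*H² + 48 = 48 + 2*H²)
1/(37905 + N(2)) = 1/(37905 + (48 + 2*2²)) = 1/(37905 + (48 + 2*4)) = 1/(37905 + (48 + 8)) = 1/(37905 + 56) = 1/37961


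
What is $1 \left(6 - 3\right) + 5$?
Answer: $8$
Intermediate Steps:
$1 \left(6 - 3\right) + 5 = 1 \cdot 3 + 5 = 3 + 5 = 8$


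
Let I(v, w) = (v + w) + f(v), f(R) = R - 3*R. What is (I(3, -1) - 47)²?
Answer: 2601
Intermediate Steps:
f(R) = -2*R
I(v, w) = w - v (I(v, w) = (v + w) - 2*v = w - v)
(I(3, -1) - 47)² = ((-1 - 1*3) - 47)² = ((-1 - 3) - 47)² = (-4 - 47)² = (-51)² = 2601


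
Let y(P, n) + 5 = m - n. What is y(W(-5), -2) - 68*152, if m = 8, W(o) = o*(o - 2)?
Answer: -10331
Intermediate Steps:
W(o) = o*(-2 + o)
y(P, n) = 3 - n (y(P, n) = -5 + (8 - n) = 3 - n)
y(W(-5), -2) - 68*152 = (3 - 1*(-2)) - 68*152 = (3 + 2) - 10336 = 5 - 10336 = -10331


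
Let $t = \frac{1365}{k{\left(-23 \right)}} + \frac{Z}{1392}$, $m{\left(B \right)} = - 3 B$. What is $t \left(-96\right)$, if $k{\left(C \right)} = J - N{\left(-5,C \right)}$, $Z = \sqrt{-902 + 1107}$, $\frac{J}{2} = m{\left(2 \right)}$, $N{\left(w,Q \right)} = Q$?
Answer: $- \frac{131040}{11} - \frac{2 \sqrt{205}}{29} \approx -11914.0$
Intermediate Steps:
$J = -12$ ($J = 2 \left(\left(-3\right) 2\right) = 2 \left(-6\right) = -12$)
$Z = \sqrt{205} \approx 14.318$
$k{\left(C \right)} = -12 - C$
$t = \frac{1365}{11} + \frac{\sqrt{205}}{1392}$ ($t = \frac{1365}{-12 - -23} + \frac{\sqrt{205}}{1392} = \frac{1365}{-12 + 23} + \sqrt{205} \cdot \frac{1}{1392} = \frac{1365}{11} + \frac{\sqrt{205}}{1392} \approx 124.1$)
$t \left(-96\right) = \left(\frac{1365}{11} + \frac{\sqrt{205}}{1392}\right) \left(-96\right) = - \frac{131040}{11} - \frac{2 \sqrt{205}}{29}$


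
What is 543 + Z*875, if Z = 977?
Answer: 855418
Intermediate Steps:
543 + Z*875 = 543 + 977*875 = 543 + 854875 = 855418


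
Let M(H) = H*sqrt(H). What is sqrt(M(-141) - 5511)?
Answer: sqrt(-5511 - 141*I*sqrt(141)) ≈ 11.152 - 75.069*I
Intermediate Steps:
M(H) = H**(3/2)
sqrt(M(-141) - 5511) = sqrt((-141)**(3/2) - 5511) = sqrt(-141*I*sqrt(141) - 5511) = sqrt(-5511 - 141*I*sqrt(141))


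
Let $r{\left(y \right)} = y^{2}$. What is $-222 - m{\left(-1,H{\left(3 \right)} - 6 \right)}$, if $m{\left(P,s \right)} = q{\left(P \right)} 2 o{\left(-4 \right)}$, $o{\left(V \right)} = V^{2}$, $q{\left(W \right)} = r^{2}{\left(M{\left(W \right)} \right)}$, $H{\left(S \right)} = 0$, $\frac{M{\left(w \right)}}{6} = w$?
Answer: $-41694$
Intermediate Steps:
$M{\left(w \right)} = 6 w$
$q{\left(W \right)} = 1296 W^{4}$ ($q{\left(W \right)} = \left(\left(6 W\right)^{2}\right)^{2} = \left(36 W^{2}\right)^{2} = 1296 W^{4}$)
$m{\left(P,s \right)} = 41472 P^{4}$ ($m{\left(P,s \right)} = 1296 P^{4} \cdot 2 \left(-4\right)^{2} = 2592 P^{4} \cdot 16 = 41472 P^{4}$)
$-222 - m{\left(-1,H{\left(3 \right)} - 6 \right)} = -222 - 41472 \left(-1\right)^{4} = -222 - 41472 \cdot 1 = -222 - 41472 = -41694$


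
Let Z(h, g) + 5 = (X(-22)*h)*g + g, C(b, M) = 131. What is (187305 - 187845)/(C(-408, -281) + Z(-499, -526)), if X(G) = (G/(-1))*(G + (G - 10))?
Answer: 135/77954878 ≈ 1.7318e-6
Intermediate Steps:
X(G) = -G*(-10 + 2*G) (X(G) = (G*(-1))*(G + (-10 + G)) = (-G)*(-10 + 2*G) = -G*(-10 + 2*G))
Z(h, g) = -5 + g - 1188*g*h (Z(h, g) = -5 + (((2*(-22)*(5 - 1*(-22)))*h)*g + g) = -5 + (((2*(-22)*(5 + 22))*h)*g + g) = -5 + (((2*(-22)*27)*h)*g + g) = -5 + ((-1188*h)*g + g) = -5 + (-1188*g*h + g) = -5 + (g - 1188*g*h) = -5 + g - 1188*g*h)
(187305 - 187845)/(C(-408, -281) + Z(-499, -526)) = (187305 - 187845)/(131 + (-5 - 526 - 1188*(-526)*(-499))) = -540/(131 + (-5 - 526 - 311819112)) = -540/(131 - 311819643) = -540/(-311819512) = -540*(-1/311819512) = 135/77954878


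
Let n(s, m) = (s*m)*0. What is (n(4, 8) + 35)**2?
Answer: 1225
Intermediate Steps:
n(s, m) = 0 (n(s, m) = (m*s)*0 = 0)
(n(4, 8) + 35)**2 = (0 + 35)**2 = 35**2 = 1225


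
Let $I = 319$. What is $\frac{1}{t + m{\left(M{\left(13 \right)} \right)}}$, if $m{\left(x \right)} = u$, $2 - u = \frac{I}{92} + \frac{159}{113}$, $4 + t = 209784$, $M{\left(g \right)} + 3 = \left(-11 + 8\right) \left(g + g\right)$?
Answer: $\frac{10396}{2180842997} \approx 4.767 \cdot 10^{-6}$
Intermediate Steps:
$M{\left(g \right)} = -3 - 6 g$ ($M{\left(g \right)} = -3 + \left(-11 + 8\right) \left(g + g\right) = -3 - 3 \cdot 2 g = -3 - 6 g$)
$t = 209780$ ($t = -4 + 209784 = 209780$)
$u = - \frac{29883}{10396}$ ($u = 2 - \left(\frac{319}{92} + \frac{159}{113}\right) = 2 - \frac{50675}{10396} = - \frac{29883}{10396} \approx -2.8745$)
$m{\left(x \right)} = - \frac{29883}{10396}$
$\frac{1}{t + m{\left(M{\left(13 \right)} \right)}} = \frac{1}{209780 - \frac{29883}{10396}} = \frac{1}{\frac{2180842997}{10396}} = \frac{10396}{2180842997}$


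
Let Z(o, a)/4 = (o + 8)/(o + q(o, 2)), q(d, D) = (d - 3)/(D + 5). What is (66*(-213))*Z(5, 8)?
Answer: -5117112/37 ≈ -1.3830e+5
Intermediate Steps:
q(d, D) = (-3 + d)/(5 + D)
Z(o, a) = 4*(8 + o)/(-3/7 + 8*o/7) (Z(o, a) = 4*((o + 8)/(o + (-3 + o)/(5 + 2))) = 4*((8 + o)/(o + (-3 + o)/7)) = 4*((8 + o)/(o + (-3/7 + o/7))) = 4*((8 + o)/(-3/7 + 8*o/7)) = 4*(8 + o)/(-3/7 + 8*o/7))
(66*(-213))*Z(5, 8) = (66*(-213))*(28*(8 + 5)/(-3 + 8*5)) = -393624*13/(-3 + 40) = -393624*13/37 = -14058*364/37 = -5117112/37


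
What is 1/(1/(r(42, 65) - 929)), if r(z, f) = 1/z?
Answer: -39017/42 ≈ -928.98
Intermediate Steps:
1/(1/(r(42, 65) - 929)) = 1/(1/(1/42 - 929)) = 1/(1/(-39017/42)) = 1/(-42/39017) = -39017/42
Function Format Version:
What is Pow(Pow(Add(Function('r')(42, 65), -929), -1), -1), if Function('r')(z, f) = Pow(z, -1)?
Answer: Rational(-39017, 42) ≈ -928.98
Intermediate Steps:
Pow(Pow(Add(Function('r')(42, 65), -929), -1), -1) = Pow(Pow(Add(Pow(42, -1), -929), -1), -1) = Pow(Pow(Add(Rational(1, 42), -929), -1), -1) = Pow(Pow(Rational(-39017, 42), -1), -1) = Pow(Rational(-42, 39017), -1) = Rational(-39017, 42)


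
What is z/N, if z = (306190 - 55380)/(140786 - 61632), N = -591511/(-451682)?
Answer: 56643181210/23410230847 ≈ 2.4196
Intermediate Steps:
N = 591511/451682 (N = -591511*(-1/451682) = 591511/451682 ≈ 1.3096)
z = 125405/39577 (z = 250810/79154 = 250810*(1/79154) = 125405/39577 ≈ 3.1686)
z/N = 125405/(39577*(591511/451682)) = (125405/39577)*(451682/591511) = 56643181210/23410230847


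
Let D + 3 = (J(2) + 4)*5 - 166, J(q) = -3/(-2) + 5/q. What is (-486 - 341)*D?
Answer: 106683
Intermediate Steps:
J(q) = 3/2 + 5/q (J(q) = -3*(-½) + 5/q = 3/2 + 5/q)
D = -129 (D = -3 + (((3/2 + 5/2) + 4)*5 - 166) = -3 + ((4 + 4)*5 - 166) = -3 + (8*5 - 166) = -3 + (40 - 166) = -3 - 126 = -129)
(-486 - 341)*D = (-486 - 341)*(-129) = -827*(-129) = 106683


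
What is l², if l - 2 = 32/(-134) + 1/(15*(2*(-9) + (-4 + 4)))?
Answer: 1010794849/327248100 ≈ 3.0888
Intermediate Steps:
l = 31793/18090 (l = 2 + (32/(-134) + 1/(15*(2*(-9) + (-4 + 4)))) = 2 + (32*(-1/134) + 1/(15*(-18 + 0))) = 2 + (-16/67 + (1/15)/(-18)) = 2 + (-16/67 + (1/15)*(-1/18)) = 2 + (-16/67 - 1/270) = 2 - 4387/18090 = 31793/18090 ≈ 1.7575)
l² = (31793/18090)² = 1010794849/327248100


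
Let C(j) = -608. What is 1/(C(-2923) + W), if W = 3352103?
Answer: 1/3351495 ≈ 2.9837e-7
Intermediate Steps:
1/(C(-2923) + W) = 1/(-608 + 3352103) = 1/3351495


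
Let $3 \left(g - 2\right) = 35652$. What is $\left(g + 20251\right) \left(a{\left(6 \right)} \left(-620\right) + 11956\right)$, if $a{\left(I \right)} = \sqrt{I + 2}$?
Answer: $384229972 - 39849880 \sqrt{2} \approx 3.2787 \cdot 10^{8}$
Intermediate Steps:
$g = 11886$ ($g = 2 + \frac{1}{3} \cdot 35652 = 2 + 11884 = 11886$)
$a{\left(I \right)} = \sqrt{2 + I}$
$\left(g + 20251\right) \left(a{\left(6 \right)} \left(-620\right) + 11956\right) = \left(11886 + 20251\right) \left(\sqrt{2 + 6} \left(-620\right) + 11956\right) = 32137 \left(\sqrt{8} \left(-620\right) + 11956\right) = 32137 \left(2 \sqrt{2} \left(-620\right) + 11956\right) = 32137 \left(- 1240 \sqrt{2} + 11956\right) = 32137 \left(11956 - 1240 \sqrt{2}\right) = 384229972 - 39849880 \sqrt{2}$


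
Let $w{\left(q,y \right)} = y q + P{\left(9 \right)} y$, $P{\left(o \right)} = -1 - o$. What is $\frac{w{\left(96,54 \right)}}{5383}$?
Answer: $\frac{4644}{5383} \approx 0.86272$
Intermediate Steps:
$w{\left(q,y \right)} = - 10 y + q y$ ($w{\left(q,y \right)} = y q + \left(-1 - 9\right) y = q y + \left(-1 - 9\right) y = q y - 10 y = - 10 y + q y$)
$\frac{w{\left(96,54 \right)}}{5383} = \frac{54 \left(-10 + 96\right)}{5383} = 54 \cdot 86 \cdot \frac{1}{5383} = 4644 \cdot \frac{1}{5383} = \frac{4644}{5383}$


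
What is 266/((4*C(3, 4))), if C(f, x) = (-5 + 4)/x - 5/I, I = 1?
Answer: -38/3 ≈ -12.667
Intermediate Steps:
C(f, x) = -5 - 1/x (C(f, x) = (-5 + 4)/x - 5/1 = -1/x - 5*1 = -1/x - 5 = -5 - 1/x)
266/((4*C(3, 4))) = 266/((4*(-5 - 1/4))) = 266/((4*(-5 - 1*¼))) = 266/((4*(-5 - ¼))) = 266/((4*(-21/4))) = 266/(-21) = 266*(-1/21) = -38/3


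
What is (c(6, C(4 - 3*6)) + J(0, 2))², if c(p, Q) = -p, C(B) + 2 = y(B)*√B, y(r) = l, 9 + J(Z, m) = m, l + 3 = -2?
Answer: 169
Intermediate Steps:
l = -5 (l = -3 - 2 = -5)
J(Z, m) = -9 + m
y(r) = -5
C(B) = -2 - 5*√B
(c(6, C(4 - 3*6)) + J(0, 2))² = (-1*6 + (-9 + 2))² = (-6 - 7)² = (-13)² = 169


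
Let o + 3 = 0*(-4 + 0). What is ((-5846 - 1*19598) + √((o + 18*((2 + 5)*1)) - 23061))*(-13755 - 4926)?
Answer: 475319364 - 18681*I*√22938 ≈ 4.7532e+8 - 2.8293e+6*I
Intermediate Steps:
o = -3 (o = -3 + 0*(-4 + 0) = -3 + 0*(-4) = -3 + 0 = -3)
((-5846 - 1*19598) + √((o + 18*((2 + 5)*1)) - 23061))*(-13755 - 4926) = ((-5846 - 1*19598) + √((-3 + 18*((2 + 5)*1)) - 23061))*(-13755 - 4926) = ((-5846 - 19598) + √((-3 + 18*(7*1)) - 23061))*(-18681) = (-25444 + √((-3 + 18*7) - 23061))*(-18681) = (-25444 + √((-3 + 126) - 23061))*(-18681) = (-25444 + √(123 - 23061))*(-18681) = (-25444 + √(-22938))*(-18681) = (-25444 + I*√22938)*(-18681) = 475319364 - 18681*I*√22938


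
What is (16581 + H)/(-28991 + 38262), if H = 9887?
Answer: 26468/9271 ≈ 2.8549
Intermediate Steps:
(16581 + H)/(-28991 + 38262) = (16581 + 9887)/(-28991 + 38262) = 26468/9271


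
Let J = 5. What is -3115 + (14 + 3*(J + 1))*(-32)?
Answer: -4139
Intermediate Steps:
-3115 + (14 + 3*(J + 1))*(-32) = -3115 + (14 + 3*(5 + 1))*(-32) = -3115 + (14 + 3*6)*(-32) = -3115 + (14 + 18)*(-32) = -3115 + 32*(-32) = -3115 - 1024 = -4139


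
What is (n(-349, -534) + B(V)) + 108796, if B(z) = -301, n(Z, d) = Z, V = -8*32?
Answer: 108146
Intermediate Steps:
V = -256
(n(-349, -534) + B(V)) + 108796 = (-349 - 301) + 108796 = -650 + 108796 = 108146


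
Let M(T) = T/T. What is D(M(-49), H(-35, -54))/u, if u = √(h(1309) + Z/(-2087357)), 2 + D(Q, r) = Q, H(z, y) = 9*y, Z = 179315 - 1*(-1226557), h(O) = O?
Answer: -√5700455995532437/2730944441 ≈ -0.027647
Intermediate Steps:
Z = 1405872 (Z = 179315 + 1226557 = 1405872)
M(T) = 1
D(Q, r) = -2 + Q
u = √5700455995532437/2087357 (u = √(1309 + 1405872/(-2087357)) = √(1309 + 1405872*(-1/2087357)) = √(1309 - 1405872/2087357) = √(2730944441/2087357) = √5700455995532437/2087357 ≈ 36.171)
D(M(-49), H(-35, -54))/u = (-2 + 1)/((√5700455995532437/2087357)) = -√5700455995532437/2730944441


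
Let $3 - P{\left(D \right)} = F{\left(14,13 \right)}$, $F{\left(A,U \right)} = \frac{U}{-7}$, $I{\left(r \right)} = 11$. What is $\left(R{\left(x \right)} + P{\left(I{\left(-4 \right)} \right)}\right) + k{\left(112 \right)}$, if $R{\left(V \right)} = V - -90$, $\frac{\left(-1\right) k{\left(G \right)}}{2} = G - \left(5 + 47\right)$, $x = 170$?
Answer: $\frac{1014}{7} \approx 144.86$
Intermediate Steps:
$F{\left(A,U \right)} = - \frac{U}{7}$ ($F{\left(A,U \right)} = U \left(- \frac{1}{7}\right) = - \frac{U}{7}$)
$k{\left(G \right)} = 104 - 2 G$ ($k{\left(G \right)} = - 2 \left(G - \left(5 + 47\right)\right) = - 2 \left(G - 52\right) = - 2 \left(-52 + G\right) = 104 - 2 G$)
$P{\left(D \right)} = \frac{34}{7}$ ($P{\left(D \right)} = 3 - \left(- \frac{1}{7}\right) 13 = 3 - - \frac{13}{7} = 3 + \frac{13}{7} = \frac{34}{7}$)
$R{\left(V \right)} = 90 + V$ ($R{\left(V \right)} = V + 90 = 90 + V$)
$\left(R{\left(x \right)} + P{\left(I{\left(-4 \right)} \right)}\right) + k{\left(112 \right)} = \left(\left(90 + 170\right) + \frac{34}{7}\right) + \left(104 - 224\right) = \left(260 + \frac{34}{7}\right) + \left(104 - 224\right) = \frac{1854}{7} - 120 = \frac{1014}{7}$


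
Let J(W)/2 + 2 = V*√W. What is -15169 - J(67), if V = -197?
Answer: -15165 + 394*√67 ≈ -11940.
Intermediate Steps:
J(W) = -4 - 394*√W (J(W) = -4 + 2*(-197*√W) = -4 - 394*√W)
-15169 - J(67) = -15169 - (-4 - 394*√67) = -15169 + (4 + 394*√67) = -15165 + 394*√67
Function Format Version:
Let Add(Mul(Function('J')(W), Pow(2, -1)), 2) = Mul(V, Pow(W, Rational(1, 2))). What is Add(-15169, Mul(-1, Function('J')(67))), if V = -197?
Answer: Add(-15165, Mul(394, Pow(67, Rational(1, 2)))) ≈ -11940.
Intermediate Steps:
Function('J')(W) = Add(-4, Mul(-394, Pow(W, Rational(1, 2)))) (Function('J')(W) = Add(-4, Mul(2, Mul(-197, Pow(W, Rational(1, 2))))) = Add(-4, Mul(-394, Pow(W, Rational(1, 2)))))
Add(-15169, Mul(-1, Function('J')(67))) = Add(-15169, Mul(-1, Add(-4, Mul(-394, Pow(67, Rational(1, 2)))))) = Add(-15169, Add(4, Mul(394, Pow(67, Rational(1, 2))))) = Add(-15165, Mul(394, Pow(67, Rational(1, 2))))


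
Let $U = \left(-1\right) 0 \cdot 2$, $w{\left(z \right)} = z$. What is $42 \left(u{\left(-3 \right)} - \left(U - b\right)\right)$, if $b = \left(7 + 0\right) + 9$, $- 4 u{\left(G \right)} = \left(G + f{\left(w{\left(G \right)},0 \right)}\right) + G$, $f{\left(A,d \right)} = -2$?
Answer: $756$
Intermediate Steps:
$U = 0$ ($U = 0 \cdot 2 = 0$)
$u{\left(G \right)} = \frac{1}{2} - \frac{G}{2}$ ($u{\left(G \right)} = - \frac{\left(G - 2\right) + G}{4} = - \frac{\left(-2 + G\right) + G}{4} = - \frac{-2 + 2 G}{4} = \frac{1}{2} - \frac{G}{2}$)
$b = 16$ ($b = 7 + 9 = 16$)
$42 \left(u{\left(-3 \right)} - \left(U - b\right)\right) = 42 \left(\left(\frac{1}{2} - - \frac{3}{2}\right) + \left(16 - 0\right)\right) = 42 \left(\left(\frac{1}{2} + \frac{3}{2}\right) + \left(16 + 0\right)\right) = 42 \left(2 + 16\right) = 42 \cdot 18 = 756$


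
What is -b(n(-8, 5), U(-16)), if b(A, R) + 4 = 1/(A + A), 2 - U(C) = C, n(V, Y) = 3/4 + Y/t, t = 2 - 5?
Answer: 50/11 ≈ 4.5455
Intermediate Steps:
t = -3
n(V, Y) = 3/4 - Y/3 (n(V, Y) = 3/4 + Y/(-3) = 3*(1/4) + Y*(-1/3) = 3/4 - Y/3)
U(C) = 2 - C
b(A, R) = -4 + 1/(2*A) (b(A, R) = -4 + 1/(A + A) = -4 + 1/(2*A))
-b(n(-8, 5), U(-16)) = -(-4 + 1/(2*(3/4 - 1/3*5))) = -(-4 + 1/(2*(3/4 - 5/3))) = -(-4 + 1/(2*(-11/12))) = -(-4 + (1/2)*(-12/11)) = -(-4 - 6/11) = -1*(-50/11) = 50/11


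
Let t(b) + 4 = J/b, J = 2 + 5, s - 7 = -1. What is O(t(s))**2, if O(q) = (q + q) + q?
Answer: 289/4 ≈ 72.250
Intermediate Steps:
s = 6 (s = 7 - 1 = 6)
J = 7
t(b) = -4 + 7/b
O(q) = 3*q (O(q) = 2*q + q = 3*q)
O(t(s))**2 = (3*(-4 + 7/6))**2 = (3*(-17/6))**2 = (-17/2)**2 = 289/4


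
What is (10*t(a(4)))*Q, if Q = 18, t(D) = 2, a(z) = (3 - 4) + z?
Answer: 360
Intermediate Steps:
a(z) = -1 + z
(10*t(a(4)))*Q = (10*2)*18 = 20*18 = 360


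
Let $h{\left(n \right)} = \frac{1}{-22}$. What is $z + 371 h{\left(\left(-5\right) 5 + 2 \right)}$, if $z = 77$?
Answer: $\frac{1323}{22} \approx 60.136$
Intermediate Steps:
$h{\left(n \right)} = - \frac{1}{22}$
$z + 371 h{\left(\left(-5\right) 5 + 2 \right)} = 77 + 371 \left(- \frac{1}{22}\right) = 77 - \frac{371}{22} = \frac{1323}{22}$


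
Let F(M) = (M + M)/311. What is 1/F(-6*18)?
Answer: -311/216 ≈ -1.4398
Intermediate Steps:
F(M) = 2*M/311 (F(M) = (2*M)/311 = 2*M/311)
1/F(-6*18) = 1/(2*(-6*18)/311) = 1/((2/311)*(-108)) = 1/(-216/311) = -311/216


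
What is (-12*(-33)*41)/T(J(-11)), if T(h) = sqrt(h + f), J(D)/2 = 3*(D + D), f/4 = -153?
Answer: -1353*I*sqrt(186)/31 ≈ -595.24*I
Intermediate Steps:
f = -612 (f = 4*(-153) = -612)
J(D) = 12*D (J(D) = 2*(3*(D + D)) = 2*(3*(2*D)) = 2*(6*D) = 12*D)
T(h) = sqrt(-612 + h) (T(h) = sqrt(h - 612) = sqrt(-612 + h))
(-12*(-33)*41)/T(J(-11)) = (-12*(-33)*41)/(sqrt(-612 + 12*(-11))) = (396*41)/(sqrt(-612 - 132)) = 16236/(sqrt(-744)) = 16236/((2*I*sqrt(186))) = 16236*(-I*sqrt(186)/372) = -1353*I*sqrt(186)/31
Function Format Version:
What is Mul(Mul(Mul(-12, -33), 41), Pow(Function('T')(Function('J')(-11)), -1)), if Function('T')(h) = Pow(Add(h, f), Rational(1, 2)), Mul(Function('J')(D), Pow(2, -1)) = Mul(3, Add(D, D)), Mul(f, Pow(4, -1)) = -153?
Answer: Mul(Rational(-1353, 31), I, Pow(186, Rational(1, 2))) ≈ Mul(-595.24, I)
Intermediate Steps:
f = -612 (f = Mul(4, -153) = -612)
Function('J')(D) = Mul(12, D) (Function('J')(D) = Mul(2, Mul(3, Add(D, D))) = Mul(2, Mul(3, Mul(2, D))) = Mul(2, Mul(6, D)) = Mul(12, D))
Function('T')(h) = Pow(Add(-612, h), Rational(1, 2)) (Function('T')(h) = Pow(Add(h, -612), Rational(1, 2)) = Pow(Add(-612, h), Rational(1, 2)))
Mul(Mul(Mul(-12, -33), 41), Pow(Function('T')(Function('J')(-11)), -1)) = Mul(Mul(Mul(-12, -33), 41), Pow(Pow(Add(-612, Mul(12, -11)), Rational(1, 2)), -1)) = Mul(Mul(396, 41), Pow(Pow(Add(-612, -132), Rational(1, 2)), -1)) = Mul(16236, Pow(Pow(-744, Rational(1, 2)), -1)) = Mul(16236, Pow(Mul(2, I, Pow(186, Rational(1, 2))), -1)) = Mul(16236, Mul(Rational(-1, 372), I, Pow(186, Rational(1, 2)))) = Mul(Rational(-1353, 31), I, Pow(186, Rational(1, 2)))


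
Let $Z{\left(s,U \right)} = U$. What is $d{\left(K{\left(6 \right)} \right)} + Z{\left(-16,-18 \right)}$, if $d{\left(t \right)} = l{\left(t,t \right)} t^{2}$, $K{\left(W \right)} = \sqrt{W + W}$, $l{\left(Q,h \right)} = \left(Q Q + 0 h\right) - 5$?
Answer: $66$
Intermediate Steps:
$l{\left(Q,h \right)} = -5 + Q^{2}$ ($l{\left(Q,h \right)} = \left(Q^{2} + 0\right) - 5 = Q^{2} - 5 = -5 + Q^{2}$)
$K{\left(W \right)} = \sqrt{2} \sqrt{W}$ ($K{\left(W \right)} = \sqrt{2 W} = \sqrt{2} \sqrt{W}$)
$d{\left(t \right)} = t^{2} \left(-5 + t^{2}\right)$ ($d{\left(t \right)} = \left(-5 + t^{2}\right) t^{2} = t^{2} \left(-5 + t^{2}\right)$)
$d{\left(K{\left(6 \right)} \right)} + Z{\left(-16,-18 \right)} = \left(\sqrt{2} \sqrt{6}\right)^{2} \left(-5 + \left(\sqrt{2} \sqrt{6}\right)^{2}\right) - 18 = \left(2 \sqrt{3}\right)^{2} \left(-5 + \left(2 \sqrt{3}\right)^{2}\right) - 18 = 12 \left(-5 + 12\right) - 18 = 12 \cdot 7 - 18 = 84 - 18 = 66$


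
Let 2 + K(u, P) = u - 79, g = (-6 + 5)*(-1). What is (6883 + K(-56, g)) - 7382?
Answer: -636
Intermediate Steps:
g = 1 (g = -1*(-1) = 1)
K(u, P) = -81 + u (K(u, P) = -2 + (u - 79) = -2 + (-79 + u) = -81 + u)
(6883 + K(-56, g)) - 7382 = (6883 + (-81 - 56)) - 7382 = (6883 - 137) - 7382 = 6746 - 7382 = -636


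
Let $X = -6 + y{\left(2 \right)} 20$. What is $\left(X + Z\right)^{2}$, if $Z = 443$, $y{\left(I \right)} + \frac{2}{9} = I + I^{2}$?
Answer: $\frac{24730729}{81} \approx 3.0532 \cdot 10^{5}$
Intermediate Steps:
$y{\left(I \right)} = - \frac{2}{9} + I + I^{2}$ ($y{\left(I \right)} = - \frac{2}{9} + \left(I + I^{2}\right) = - \frac{2}{9} + I + I^{2}$)
$X = \frac{986}{9}$ ($X = -6 + \left(- \frac{2}{9} + 2 + 2^{2}\right) 20 = -6 + \left(- \frac{2}{9} + 2 + 4\right) 20 = -6 + \frac{52}{9} \cdot 20 = -6 + \frac{1040}{9} = \frac{986}{9} \approx 109.56$)
$\left(X + Z\right)^{2} = \left(\frac{986}{9} + 443\right)^{2} = \left(\frac{4973}{9}\right)^{2} = \frac{24730729}{81}$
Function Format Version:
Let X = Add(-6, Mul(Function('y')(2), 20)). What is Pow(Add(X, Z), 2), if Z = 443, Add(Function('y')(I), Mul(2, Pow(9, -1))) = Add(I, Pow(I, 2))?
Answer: Rational(24730729, 81) ≈ 3.0532e+5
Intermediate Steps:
Function('y')(I) = Add(Rational(-2, 9), I, Pow(I, 2)) (Function('y')(I) = Add(Rational(-2, 9), Add(I, Pow(I, 2))) = Add(Rational(-2, 9), I, Pow(I, 2)))
X = Rational(986, 9) (X = Add(-6, Mul(Add(Rational(-2, 9), 2, Pow(2, 2)), 20)) = Add(-6, Mul(Add(Rational(-2, 9), 2, 4), 20)) = Add(-6, Mul(Rational(52, 9), 20)) = Add(-6, Rational(1040, 9)) = Rational(986, 9) ≈ 109.56)
Pow(Add(X, Z), 2) = Pow(Add(Rational(986, 9), 443), 2) = Pow(Rational(4973, 9), 2) = Rational(24730729, 81)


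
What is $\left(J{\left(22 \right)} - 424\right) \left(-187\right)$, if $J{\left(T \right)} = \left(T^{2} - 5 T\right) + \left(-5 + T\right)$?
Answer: $6171$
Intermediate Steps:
$J{\left(T \right)} = -5 + T^{2} - 4 T$
$\left(J{\left(22 \right)} - 424\right) \left(-187\right) = \left(\left(-5 + 22^{2} - 88\right) - 424\right) \left(-187\right) = \left(\left(-5 + 484 - 88\right) - 424\right) \left(-187\right) = \left(391 - 424\right) \left(-187\right) = \left(-33\right) \left(-187\right) = 6171$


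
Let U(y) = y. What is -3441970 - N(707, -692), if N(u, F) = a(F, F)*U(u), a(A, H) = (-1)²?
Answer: -3442677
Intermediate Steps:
a(A, H) = 1
N(u, F) = u (N(u, F) = 1*u = u)
-3441970 - N(707, -692) = -3441970 - 1*707 = -3441970 - 707 = -3442677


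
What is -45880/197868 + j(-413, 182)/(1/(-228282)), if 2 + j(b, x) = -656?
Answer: 7430416095182/49467 ≈ 1.5021e+8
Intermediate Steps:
j(b, x) = -658 (j(b, x) = -2 - 656 = -658)
-45880/197868 + j(-413, 182)/(1/(-228282)) = -45880/197868 - 658/(1/(-228282)) = -45880*1/197868 - 658/(-1/228282) = -11470/49467 - 658*(-228282) = -11470/49467 + 150209556 = 7430416095182/49467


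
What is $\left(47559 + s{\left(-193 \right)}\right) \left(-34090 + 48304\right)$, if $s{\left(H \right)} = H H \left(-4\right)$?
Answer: $-1441825518$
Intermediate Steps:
$s{\left(H \right)} = - 4 H^{2}$ ($s{\left(H \right)} = H^{2} \left(-4\right) = - 4 H^{2}$)
$\left(47559 + s{\left(-193 \right)}\right) \left(-34090 + 48304\right) = \left(47559 - 4 \left(-193\right)^{2}\right) \left(-34090 + 48304\right) = \left(47559 - 148996\right) 14214 = \left(-101437\right) 14214 = -1441825518$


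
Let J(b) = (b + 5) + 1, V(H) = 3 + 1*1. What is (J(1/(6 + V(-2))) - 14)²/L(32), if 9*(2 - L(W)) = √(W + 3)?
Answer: 505521/14450 + 56169*√35/28900 ≈ 46.482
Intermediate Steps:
V(H) = 4 (V(H) = 3 + 1 = 4)
L(W) = 2 - √(3 + W)/9 (L(W) = 2 - √(W + 3)/9 = 2 - √(3 + W)/9)
J(b) = 6 + b (J(b) = (5 + b) + 1 = 6 + b)
(J(1/(6 + V(-2))) - 14)²/L(32) = ((6 + 1/(6 + 4)) - 14)²/(2 - √(3 + 32)/9) = ((6 + 1/10) - 14)²/(2 - √35/9) = ((6 + ⅒) - 14)²/(2 - √35/9) = (61/10 - 14)²/(2 - √35/9) = (-79/10)²/(2 - √35/9) = 6241/(100*(2 - √35/9))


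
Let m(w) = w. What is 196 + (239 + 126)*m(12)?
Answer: 4576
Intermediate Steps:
196 + (239 + 126)*m(12) = 196 + (239 + 126)*12 = 196 + 365*12 = 196 + 4380 = 4576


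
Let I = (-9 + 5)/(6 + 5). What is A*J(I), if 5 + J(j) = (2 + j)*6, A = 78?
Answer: 4134/11 ≈ 375.82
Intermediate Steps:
I = -4/11 ≈ -0.36364
J(j) = 7 + 6*j (J(j) = -5 + (2 + j)*6 = -5 + (12 + 6*j) = 7 + 6*j)
A*J(I) = 78*(7 + 6*(-4/11)) = 78*(7 - 24/11) = 78*(53/11) = 4134/11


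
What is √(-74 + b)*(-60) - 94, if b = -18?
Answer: -94 - 120*I*√23 ≈ -94.0 - 575.5*I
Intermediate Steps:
√(-74 + b)*(-60) - 94 = √(-74 - 18)*(-60) - 94 = √(-92)*(-60) - 94 = (2*I*√23)*(-60) - 94 = -120*I*√23 - 94 = -94 - 120*I*√23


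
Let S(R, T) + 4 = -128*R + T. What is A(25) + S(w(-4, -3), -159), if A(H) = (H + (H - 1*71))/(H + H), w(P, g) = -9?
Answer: 49429/50 ≈ 988.58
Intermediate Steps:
S(R, T) = -4 + T - 128*R (S(R, T) = -4 + (-128*R + T) = -4 + (T - 128*R) = -4 + T - 128*R)
A(H) = (-71 + 2*H)/(2*H) (A(H) = (H + (H - 71))/((2*H)) = (H + (-71 + H))*(1/(2*H)) = (-71 + 2*H)*(1/(2*H)) = (-71 + 2*H)/(2*H))
A(25) + S(w(-4, -3), -159) = (-71/2 + 25)/25 + (-4 - 159 - 128*(-9)) = (1/25)*(-21/2) + (-4 - 159 + 1152) = -21/50 + 989 = 49429/50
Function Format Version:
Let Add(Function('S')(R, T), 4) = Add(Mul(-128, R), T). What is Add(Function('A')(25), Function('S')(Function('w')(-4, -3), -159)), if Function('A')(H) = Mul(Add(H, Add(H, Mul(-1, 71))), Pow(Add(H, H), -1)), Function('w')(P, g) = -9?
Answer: Rational(49429, 50) ≈ 988.58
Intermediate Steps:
Function('S')(R, T) = Add(-4, T, Mul(-128, R)) (Function('S')(R, T) = Add(-4, Add(Mul(-128, R), T)) = Add(-4, Add(T, Mul(-128, R))) = Add(-4, T, Mul(-128, R)))
Function('A')(H) = Mul(Rational(1, 2), Pow(H, -1), Add(-71, Mul(2, H))) (Function('A')(H) = Mul(Add(H, Add(H, -71)), Pow(Mul(2, H), -1)) = Mul(Add(H, Add(-71, H)), Mul(Rational(1, 2), Pow(H, -1))) = Mul(Add(-71, Mul(2, H)), Mul(Rational(1, 2), Pow(H, -1))) = Mul(Rational(1, 2), Pow(H, -1), Add(-71, Mul(2, H))))
Add(Function('A')(25), Function('S')(Function('w')(-4, -3), -159)) = Add(Mul(Pow(25, -1), Add(Rational(-71, 2), 25)), Add(-4, -159, Mul(-128, -9))) = Add(Mul(Rational(1, 25), Rational(-21, 2)), Add(-4, -159, 1152)) = Add(Rational(-21, 50), 989) = Rational(49429, 50)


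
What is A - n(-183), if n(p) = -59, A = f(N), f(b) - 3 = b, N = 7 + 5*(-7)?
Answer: 34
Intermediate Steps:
N = -28 (N = 7 - 35 = -28)
f(b) = 3 + b
A = -25 (A = 3 - 28 = -25)
A - n(-183) = -25 - 1*(-59) = -25 + 59 = 34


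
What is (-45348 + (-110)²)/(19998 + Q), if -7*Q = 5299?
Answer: -33248/19241 ≈ -1.7280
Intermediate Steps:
Q = -757 (Q = -⅐*5299 = -757)
(-45348 + (-110)²)/(19998 + Q) = (-45348 + (-110)²)/(19998 - 757) = (-45348 + 12100)/19241 = -33248*1/19241 = -33248/19241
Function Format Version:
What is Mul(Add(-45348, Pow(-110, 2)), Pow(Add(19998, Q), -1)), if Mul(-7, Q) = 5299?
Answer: Rational(-33248, 19241) ≈ -1.7280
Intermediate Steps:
Q = -757 (Q = Mul(Rational(-1, 7), 5299) = -757)
Mul(Add(-45348, Pow(-110, 2)), Pow(Add(19998, Q), -1)) = Mul(Add(-45348, Pow(-110, 2)), Pow(Add(19998, -757), -1)) = Mul(Add(-45348, 12100), Pow(19241, -1)) = Mul(-33248, Rational(1, 19241)) = Rational(-33248, 19241)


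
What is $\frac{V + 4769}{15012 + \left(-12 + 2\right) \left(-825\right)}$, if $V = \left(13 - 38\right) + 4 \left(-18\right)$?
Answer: $\frac{2336}{11631} \approx 0.20084$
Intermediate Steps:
$V = -97$ ($V = \left(13 - 38\right) - 72 = -25 - 72 = -97$)
$\frac{V + 4769}{15012 + \left(-12 + 2\right) \left(-825\right)} = \frac{-97 + 4769}{15012 + \left(-12 + 2\right) \left(-825\right)} = \frac{4672}{15012 - -8250} = \frac{4672}{15012 + 8250} = \frac{4672}{23262} = 4672 \cdot \frac{1}{23262} = \frac{2336}{11631}$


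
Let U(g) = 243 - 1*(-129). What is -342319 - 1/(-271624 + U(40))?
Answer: -92854713387/271252 ≈ -3.4232e+5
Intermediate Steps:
U(g) = 372 (U(g) = 243 + 129 = 372)
-342319 - 1/(-271624 + U(40)) = -342319 - 1/(-271624 + 372) = -342319 - 1/(-271252) = -342319 - 1*(-1/271252) = -342319 + 1/271252 = -92854713387/271252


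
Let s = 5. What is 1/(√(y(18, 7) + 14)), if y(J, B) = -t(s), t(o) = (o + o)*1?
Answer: ½ ≈ 0.50000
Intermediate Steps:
t(o) = 2*o (t(o) = (2*o)*1 = 2*o)
y(J, B) = -10 (y(J, B) = -2*5 = -1*10 = -10)
1/(√(y(18, 7) + 14)) = 1/(√(-10 + 14)) = 1/(√4) = 1/2 = ½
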